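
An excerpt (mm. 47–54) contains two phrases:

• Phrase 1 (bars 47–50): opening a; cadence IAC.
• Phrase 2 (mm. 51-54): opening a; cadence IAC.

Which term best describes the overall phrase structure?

repeated phrase

Both phrases have the same opening (a) and the same cadence (imperfect authentic cadence): the second is a restatement, not a consequent, so this is a repeated phrase rather than a period.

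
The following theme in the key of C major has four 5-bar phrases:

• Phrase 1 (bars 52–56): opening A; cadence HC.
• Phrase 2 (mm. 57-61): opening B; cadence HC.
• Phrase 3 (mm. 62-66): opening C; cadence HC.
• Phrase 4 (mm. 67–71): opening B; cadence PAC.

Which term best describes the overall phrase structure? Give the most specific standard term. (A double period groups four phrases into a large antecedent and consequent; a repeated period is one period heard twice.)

Four phrases in two halves: the first half (bars 52–61) ends with a half cadence, the second (measures 62–71) with a perfect authentic cadence — a large antecedent–consequent pair, i.e. a double period.
Phrase 3 begins with different material from phrase 1, making it contrasting.

contrasting double period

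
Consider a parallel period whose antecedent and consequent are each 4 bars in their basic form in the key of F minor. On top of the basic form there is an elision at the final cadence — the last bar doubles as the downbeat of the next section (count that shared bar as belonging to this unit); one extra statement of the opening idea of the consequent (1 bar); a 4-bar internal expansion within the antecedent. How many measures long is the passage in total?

Basic parallel period: 4 + 4 = 8 bars.
8 (basic form) + 1 (extra statement) + 4 (internal expansion) = 13.
The elision shares a bar with the next section but does not change this unit's count.

13 measures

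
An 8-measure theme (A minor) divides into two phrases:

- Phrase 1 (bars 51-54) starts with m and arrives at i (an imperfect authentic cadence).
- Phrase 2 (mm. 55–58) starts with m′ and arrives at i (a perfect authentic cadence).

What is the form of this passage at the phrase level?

parallel period

Phrase 1 ends with an imperfect authentic cadence (weaker) and phrase 2 with a perfect authentic cadence (stronger): antecedent + consequent = a period.
The two phrases open with the same material (m / m′), so the period is parallel.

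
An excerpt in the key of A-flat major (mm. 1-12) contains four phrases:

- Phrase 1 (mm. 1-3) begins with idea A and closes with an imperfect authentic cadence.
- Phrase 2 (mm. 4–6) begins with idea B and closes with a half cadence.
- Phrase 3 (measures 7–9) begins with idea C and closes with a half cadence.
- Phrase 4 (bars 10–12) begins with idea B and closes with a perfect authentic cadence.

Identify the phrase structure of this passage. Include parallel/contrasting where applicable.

Four phrases in two halves: the first half (bars 1–6) ends with a half cadence, the second (measures 7–12) with a perfect authentic cadence — a large antecedent–consequent pair, i.e. a double period.
Phrase 3 begins with different material from phrase 1, making it contrasting.

contrasting double period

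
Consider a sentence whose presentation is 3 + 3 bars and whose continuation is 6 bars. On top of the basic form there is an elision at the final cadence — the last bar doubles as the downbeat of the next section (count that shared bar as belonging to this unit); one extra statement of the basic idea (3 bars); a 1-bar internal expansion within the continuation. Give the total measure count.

Basic sentence: 3 + 3 + 6 = 12 bars.
12 (basic form) + 3 (extra statement) + 1 (internal expansion) = 16.
The elision shares a bar with the next section but does not change this unit's count.

16 measures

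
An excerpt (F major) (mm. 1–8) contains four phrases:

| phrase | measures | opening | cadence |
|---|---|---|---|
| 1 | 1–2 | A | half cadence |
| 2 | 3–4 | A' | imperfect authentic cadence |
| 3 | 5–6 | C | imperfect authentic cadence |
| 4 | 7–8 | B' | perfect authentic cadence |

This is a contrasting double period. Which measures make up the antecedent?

measures 1–4

In a double period the first pair of phrases (ending imperfect authentic cadence) is the large antecedent and the second pair (ending perfect authentic cadence) is the large consequent; the antecedent is measures 1–4.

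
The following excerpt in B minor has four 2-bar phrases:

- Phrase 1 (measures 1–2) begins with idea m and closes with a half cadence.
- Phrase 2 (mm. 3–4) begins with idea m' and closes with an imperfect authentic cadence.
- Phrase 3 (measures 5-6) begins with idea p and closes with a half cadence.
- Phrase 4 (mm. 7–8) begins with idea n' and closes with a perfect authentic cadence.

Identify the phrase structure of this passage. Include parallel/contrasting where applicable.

Four phrases in two halves: the first half (bars 1–4) ends with an imperfect authentic cadence, the second (mm. 5–8) with a perfect authentic cadence — a large antecedent–consequent pair, i.e. a double period.
Phrase 3 begins with different material from phrase 1, making it contrasting.

contrasting double period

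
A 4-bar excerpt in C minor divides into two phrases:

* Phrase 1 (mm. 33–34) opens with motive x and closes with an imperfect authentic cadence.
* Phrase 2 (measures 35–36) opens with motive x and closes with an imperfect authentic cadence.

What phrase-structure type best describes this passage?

Both phrases have the same opening (x) and the same cadence (imperfect authentic cadence): the second is a restatement, not a consequent, so this is a repeated phrase rather than a period.

repeated phrase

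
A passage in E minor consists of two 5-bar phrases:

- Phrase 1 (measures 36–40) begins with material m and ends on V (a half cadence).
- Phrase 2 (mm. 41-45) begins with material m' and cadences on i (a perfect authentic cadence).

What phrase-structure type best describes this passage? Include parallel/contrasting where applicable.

parallel period

Phrase 1 ends with a half cadence (weaker) and phrase 2 with a perfect authentic cadence (stronger): antecedent + consequent = a period.
The two phrases open with the same material (m / m'), so the period is parallel.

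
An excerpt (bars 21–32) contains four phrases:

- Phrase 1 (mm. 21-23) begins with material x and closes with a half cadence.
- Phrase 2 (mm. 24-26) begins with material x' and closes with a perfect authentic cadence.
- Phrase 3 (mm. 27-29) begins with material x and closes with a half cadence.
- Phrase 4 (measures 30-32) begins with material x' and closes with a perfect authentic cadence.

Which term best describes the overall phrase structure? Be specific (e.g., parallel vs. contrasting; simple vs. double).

repeated period

The cadence pattern HC–PAC–HC–PAC is weak–strong twice, and phrases 3–4 restate phrases 1–2: a period heard twice, not a double period (which would end weakly at phrase 2).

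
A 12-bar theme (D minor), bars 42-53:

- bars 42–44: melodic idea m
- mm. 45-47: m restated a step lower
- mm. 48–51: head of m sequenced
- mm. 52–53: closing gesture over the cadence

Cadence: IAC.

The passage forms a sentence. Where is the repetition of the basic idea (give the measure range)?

measures 45–47

The presentation of a sentence is the basic idea (mm. 42-44) plus its repetition (measures 45–47); the repetition of the basic idea is therefore measures 45-47.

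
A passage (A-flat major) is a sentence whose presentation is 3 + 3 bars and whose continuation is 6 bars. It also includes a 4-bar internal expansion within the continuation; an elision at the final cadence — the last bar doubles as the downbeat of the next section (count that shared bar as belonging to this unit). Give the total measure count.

16 measures

Basic sentence: 3 + 3 + 6 = 12 bars.
12 (basic form) + 4 (internal expansion) = 16.
The elision shares a bar with the next section but does not change this unit's count.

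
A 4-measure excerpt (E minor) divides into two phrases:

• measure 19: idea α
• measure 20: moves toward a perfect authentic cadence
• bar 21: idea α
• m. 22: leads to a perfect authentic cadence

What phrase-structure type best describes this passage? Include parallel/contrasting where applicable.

Both phrases have the same opening (α) and the same cadence (perfect authentic cadence): the second is a restatement, not a consequent, so this is a repeated phrase rather than a period.

repeated phrase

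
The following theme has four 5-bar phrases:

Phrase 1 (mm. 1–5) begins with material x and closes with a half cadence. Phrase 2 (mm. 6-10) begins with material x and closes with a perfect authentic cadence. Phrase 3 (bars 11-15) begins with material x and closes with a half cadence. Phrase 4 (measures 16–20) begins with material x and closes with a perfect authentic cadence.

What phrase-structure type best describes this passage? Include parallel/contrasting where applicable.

repeated period

The cadence pattern HC–PAC–HC–PAC is weak–strong twice, and phrases 3–4 restate phrases 1–2: a period heard twice, not a double period (which would end weakly at phrase 2).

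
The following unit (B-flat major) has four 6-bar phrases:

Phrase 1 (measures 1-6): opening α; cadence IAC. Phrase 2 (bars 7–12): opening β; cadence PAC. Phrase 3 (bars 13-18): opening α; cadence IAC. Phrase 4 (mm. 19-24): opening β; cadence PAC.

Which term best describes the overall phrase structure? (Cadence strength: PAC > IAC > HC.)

repeated period

The cadence pattern IAC–PAC–IAC–PAC is weak–strong twice, and phrases 3–4 restate phrases 1–2: a period heard twice, not a double period (which would end weakly at phrase 2).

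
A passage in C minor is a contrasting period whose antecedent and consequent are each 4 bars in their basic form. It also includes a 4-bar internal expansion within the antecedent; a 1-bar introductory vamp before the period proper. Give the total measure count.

Basic contrasting period: 4 + 4 = 8 bars.
8 (basic form) + 4 (internal expansion) + 1 (introduction) = 13.

13 measures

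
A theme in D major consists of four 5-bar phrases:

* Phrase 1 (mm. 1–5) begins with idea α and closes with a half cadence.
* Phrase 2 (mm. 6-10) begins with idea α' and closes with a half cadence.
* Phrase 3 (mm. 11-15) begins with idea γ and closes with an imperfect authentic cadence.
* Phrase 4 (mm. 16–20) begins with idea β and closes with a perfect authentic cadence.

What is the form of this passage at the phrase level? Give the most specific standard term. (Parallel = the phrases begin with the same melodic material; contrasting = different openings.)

contrasting double period

Four phrases in two halves: the first half (measures 1–10) ends with a half cadence, the second (mm. 11–20) with a perfect authentic cadence — a large antecedent–consequent pair, i.e. a double period.
Phrase 3 begins with different material from phrase 1, making it contrasting.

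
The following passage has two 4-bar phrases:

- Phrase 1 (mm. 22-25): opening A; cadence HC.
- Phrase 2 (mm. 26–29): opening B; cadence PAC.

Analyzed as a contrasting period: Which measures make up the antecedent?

The antecedent is the phrase ending with the weaker cadence (half cadence, phrase 1) and the consequent the one ending more conclusively (perfect authentic cadence, phrase 2); the antecedent is measures 22-25.

measures 22–25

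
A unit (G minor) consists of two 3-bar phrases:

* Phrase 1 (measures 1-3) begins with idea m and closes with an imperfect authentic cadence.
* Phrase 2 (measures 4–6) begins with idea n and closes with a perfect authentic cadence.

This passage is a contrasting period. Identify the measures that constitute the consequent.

The antecedent is the phrase ending with the weaker cadence (imperfect authentic cadence, phrase 1) and the consequent the one ending more conclusively (perfect authentic cadence, phrase 2); the consequent is bars 4–6.

measures 4–6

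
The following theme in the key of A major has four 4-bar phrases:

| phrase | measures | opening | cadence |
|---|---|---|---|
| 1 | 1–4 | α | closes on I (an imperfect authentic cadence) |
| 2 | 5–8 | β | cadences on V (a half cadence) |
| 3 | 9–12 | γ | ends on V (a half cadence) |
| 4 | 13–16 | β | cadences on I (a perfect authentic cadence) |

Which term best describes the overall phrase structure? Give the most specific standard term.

Four phrases in two halves: the first half (mm. 1–8) ends with a half cadence, the second (measures 9-16) with a perfect authentic cadence — a large antecedent–consequent pair, i.e. a double period.
Phrase 3 begins with different material from phrase 1, making it contrasting.

contrasting double period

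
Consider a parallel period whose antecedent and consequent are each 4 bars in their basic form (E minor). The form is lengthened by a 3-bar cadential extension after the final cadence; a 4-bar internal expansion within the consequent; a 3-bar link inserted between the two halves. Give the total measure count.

Basic parallel period: 4 + 4 = 8 bars.
8 (basic form) + 3 (cadential extension) + 4 (internal expansion) + 3 (link) = 18.

18 measures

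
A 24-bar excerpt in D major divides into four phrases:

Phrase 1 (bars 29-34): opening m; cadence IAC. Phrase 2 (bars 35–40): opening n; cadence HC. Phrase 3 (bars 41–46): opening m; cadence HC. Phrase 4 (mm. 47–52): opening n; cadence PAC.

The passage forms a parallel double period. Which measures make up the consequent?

measures 41–52

In a double period the four phrases pair into a large antecedent (phrases 1–2, ending half cadence) and a large consequent (phrases 3–4, ending perfect authentic cadence). The consequent spans measures 41-52.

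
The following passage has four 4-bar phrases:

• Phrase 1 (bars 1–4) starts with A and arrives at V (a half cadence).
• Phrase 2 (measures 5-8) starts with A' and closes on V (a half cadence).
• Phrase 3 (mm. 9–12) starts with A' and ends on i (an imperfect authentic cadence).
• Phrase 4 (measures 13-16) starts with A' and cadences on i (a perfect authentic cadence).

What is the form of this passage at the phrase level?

Four phrases in two halves: the first half (bars 1–8) ends with a half cadence, the second (mm. 9–16) with a perfect authentic cadence — a large antecedent–consequent pair, i.e. a double period.
Phrase 3 begins with the same material as phrase 1, making it parallel.

parallel double period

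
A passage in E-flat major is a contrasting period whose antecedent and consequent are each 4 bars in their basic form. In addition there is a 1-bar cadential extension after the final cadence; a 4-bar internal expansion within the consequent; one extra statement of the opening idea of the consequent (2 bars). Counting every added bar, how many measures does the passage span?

15 measures

Basic contrasting period: 4 + 4 = 8 bars.
8 (basic form) + 1 (cadential extension) + 4 (internal expansion) + 2 (extra statement) = 15.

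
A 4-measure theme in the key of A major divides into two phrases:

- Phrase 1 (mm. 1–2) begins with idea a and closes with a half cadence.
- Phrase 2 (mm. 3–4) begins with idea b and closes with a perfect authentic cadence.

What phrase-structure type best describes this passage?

Phrase 1 ends with a half cadence (weaker) and phrase 2 with a perfect authentic cadence (stronger): antecedent + consequent = a period.
The two phrases open with different material (a / b), so the period is contrasting.

contrasting period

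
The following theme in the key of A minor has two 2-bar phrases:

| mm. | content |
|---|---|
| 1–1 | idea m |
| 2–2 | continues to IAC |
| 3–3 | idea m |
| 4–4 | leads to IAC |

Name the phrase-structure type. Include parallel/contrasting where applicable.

Both phrases have the same opening (m) and the same cadence (imperfect authentic cadence): the second is a restatement, not a consequent, so this is a repeated phrase rather than a period.

repeated phrase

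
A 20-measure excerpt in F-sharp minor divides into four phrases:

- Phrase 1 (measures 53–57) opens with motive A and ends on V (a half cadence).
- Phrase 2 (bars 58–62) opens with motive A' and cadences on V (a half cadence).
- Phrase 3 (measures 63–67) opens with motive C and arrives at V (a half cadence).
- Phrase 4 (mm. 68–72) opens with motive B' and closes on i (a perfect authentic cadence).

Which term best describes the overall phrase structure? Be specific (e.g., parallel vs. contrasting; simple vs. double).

Four phrases in two halves: the first half (mm. 53–62) ends with a half cadence, the second (mm. 63–72) with a perfect authentic cadence — a large antecedent–consequent pair, i.e. a double period.
Phrase 3 begins with different material from phrase 1, making it contrasting.

contrasting double period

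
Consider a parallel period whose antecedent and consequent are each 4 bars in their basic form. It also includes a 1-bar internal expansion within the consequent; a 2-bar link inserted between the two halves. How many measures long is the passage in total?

Basic parallel period: 4 + 4 = 8 bars.
8 (basic form) + 1 (internal expansion) + 2 (link) = 11.

11 measures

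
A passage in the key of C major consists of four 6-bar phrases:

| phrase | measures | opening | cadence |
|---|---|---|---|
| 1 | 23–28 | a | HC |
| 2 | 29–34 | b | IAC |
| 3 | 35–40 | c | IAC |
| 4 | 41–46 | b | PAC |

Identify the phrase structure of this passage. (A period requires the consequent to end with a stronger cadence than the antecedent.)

Four phrases in two halves: the first half (bars 23–34) ends with an imperfect authentic cadence, the second (bars 35-46) with a perfect authentic cadence — a large antecedent–consequent pair, i.e. a double period.
Phrase 3 begins with different material from phrase 1, making it contrasting.

contrasting double period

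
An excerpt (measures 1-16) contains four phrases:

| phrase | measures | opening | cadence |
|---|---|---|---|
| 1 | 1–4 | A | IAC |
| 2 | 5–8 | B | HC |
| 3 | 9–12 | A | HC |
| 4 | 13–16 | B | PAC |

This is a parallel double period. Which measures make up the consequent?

In a double period the first pair of phrases (ending half cadence) is the large antecedent and the second pair (ending perfect authentic cadence) is the large consequent; the consequent is measures 9–16.

measures 9–16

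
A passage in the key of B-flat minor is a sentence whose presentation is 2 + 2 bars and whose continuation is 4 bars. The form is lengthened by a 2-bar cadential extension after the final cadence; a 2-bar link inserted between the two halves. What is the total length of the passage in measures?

12 measures

Basic sentence: 2 + 2 + 4 = 8 bars.
8 (basic form) + 2 (cadential extension) + 2 (link) = 12.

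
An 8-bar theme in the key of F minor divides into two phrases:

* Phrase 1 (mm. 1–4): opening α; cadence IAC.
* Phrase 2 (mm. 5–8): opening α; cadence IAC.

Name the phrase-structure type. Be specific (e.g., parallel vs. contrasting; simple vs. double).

repeated phrase

Both phrases have the same opening (α) and the same cadence (imperfect authentic cadence): the second is a restatement, not a consequent, so this is a repeated phrase rather than a period.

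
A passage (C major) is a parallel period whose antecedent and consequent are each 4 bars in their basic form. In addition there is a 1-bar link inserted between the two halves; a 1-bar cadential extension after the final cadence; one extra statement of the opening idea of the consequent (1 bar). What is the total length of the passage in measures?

11 measures

Basic parallel period: 4 + 4 = 8 bars.
8 (basic form) + 1 (link) + 1 (cadential extension) + 1 (extra statement) = 11.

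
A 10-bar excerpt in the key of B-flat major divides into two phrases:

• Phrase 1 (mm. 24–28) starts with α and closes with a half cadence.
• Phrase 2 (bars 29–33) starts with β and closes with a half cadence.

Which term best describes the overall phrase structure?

The second phrase closes with a half cadence, which is not stronger than the first phrase's half cadence; without a weak→strong cadential pair there is no antecedent–consequent relationship, so this is a phrase group rather than a period.

phrase group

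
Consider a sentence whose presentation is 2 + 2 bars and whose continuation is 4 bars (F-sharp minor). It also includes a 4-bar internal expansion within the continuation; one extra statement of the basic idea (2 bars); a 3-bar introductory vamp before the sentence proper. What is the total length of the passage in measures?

17 measures

Basic sentence: 2 + 2 + 4 = 8 bars.
8 (basic form) + 4 (internal expansion) + 2 (extra statement) + 3 (introduction) = 17.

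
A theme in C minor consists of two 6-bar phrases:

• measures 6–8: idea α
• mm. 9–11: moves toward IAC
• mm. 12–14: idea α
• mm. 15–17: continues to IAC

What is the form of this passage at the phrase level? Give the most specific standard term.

repeated phrase

Both phrases have the same opening (α) and the same cadence (imperfect authentic cadence): the second is a restatement, not a consequent, so this is a repeated phrase rather than a period.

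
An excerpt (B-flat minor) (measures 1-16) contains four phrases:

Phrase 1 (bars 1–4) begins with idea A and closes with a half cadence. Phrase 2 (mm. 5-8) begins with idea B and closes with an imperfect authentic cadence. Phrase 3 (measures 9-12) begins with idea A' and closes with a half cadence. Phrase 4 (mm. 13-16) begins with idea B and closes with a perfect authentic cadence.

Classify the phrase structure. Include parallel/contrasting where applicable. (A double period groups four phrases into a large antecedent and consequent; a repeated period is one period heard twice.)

Four phrases in two halves: the first half (bars 1-8) ends with an imperfect authentic cadence, the second (bars 9–16) with a perfect authentic cadence — a large antecedent–consequent pair, i.e. a double period.
Phrase 3 begins with the same material as phrase 1, making it parallel.

parallel double period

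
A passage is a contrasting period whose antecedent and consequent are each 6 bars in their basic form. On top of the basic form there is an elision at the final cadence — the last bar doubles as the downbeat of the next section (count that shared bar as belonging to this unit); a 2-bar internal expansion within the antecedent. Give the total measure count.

14 measures

Basic contrasting period: 6 + 6 = 12 bars.
12 (basic form) + 2 (internal expansion) = 14.
The elision shares a bar with the next section but does not change this unit's count.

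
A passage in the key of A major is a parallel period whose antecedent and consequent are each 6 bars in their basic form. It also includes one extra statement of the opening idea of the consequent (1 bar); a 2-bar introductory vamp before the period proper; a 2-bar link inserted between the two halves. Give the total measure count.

Basic parallel period: 6 + 6 = 12 bars.
12 (basic form) + 1 (extra statement) + 2 (introduction) + 2 (link) = 17.

17 measures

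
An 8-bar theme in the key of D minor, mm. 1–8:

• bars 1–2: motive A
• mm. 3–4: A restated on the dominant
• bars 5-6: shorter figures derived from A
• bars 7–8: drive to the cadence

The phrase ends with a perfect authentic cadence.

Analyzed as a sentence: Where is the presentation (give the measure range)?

measures 1–4

The presentation of a sentence is the basic idea (mm. 1–2) plus its repetition (mm. 3–4); the presentation is therefore mm. 1-4.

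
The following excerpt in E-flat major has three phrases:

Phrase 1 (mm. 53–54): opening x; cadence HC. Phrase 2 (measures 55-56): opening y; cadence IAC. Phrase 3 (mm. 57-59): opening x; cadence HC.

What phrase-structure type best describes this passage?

The final phrase closes with a half cadence, which is not stronger than the preceding imperfect authentic cadence; the 3 phrases lack an overall antecedent–consequent design and so form a phrase group.

phrase group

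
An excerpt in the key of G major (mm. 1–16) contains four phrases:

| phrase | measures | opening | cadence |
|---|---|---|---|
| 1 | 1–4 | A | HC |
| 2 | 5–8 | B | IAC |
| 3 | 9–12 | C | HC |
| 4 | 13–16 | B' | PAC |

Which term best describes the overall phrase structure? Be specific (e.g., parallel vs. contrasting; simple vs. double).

contrasting double period

Four phrases in two halves: the first half (mm. 1–8) ends with an imperfect authentic cadence, the second (measures 9–16) with a perfect authentic cadence — a large antecedent–consequent pair, i.e. a double period.
Phrase 3 begins with different material from phrase 1, making it contrasting.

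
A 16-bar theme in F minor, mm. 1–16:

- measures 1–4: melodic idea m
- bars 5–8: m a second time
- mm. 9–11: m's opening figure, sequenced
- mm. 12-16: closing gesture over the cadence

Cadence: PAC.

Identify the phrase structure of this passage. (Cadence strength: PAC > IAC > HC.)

Basic idea (measures 1–4) + its repetition (mm. 5–8) form the presentation; fragmentation and cadence (measures 9–16) form the continuation — the 16-bar whole is a sentence.

sentence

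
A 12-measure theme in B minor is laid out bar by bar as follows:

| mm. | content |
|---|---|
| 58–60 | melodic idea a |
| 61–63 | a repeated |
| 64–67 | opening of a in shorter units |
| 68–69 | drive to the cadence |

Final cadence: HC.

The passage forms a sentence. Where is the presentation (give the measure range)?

The presentation of a sentence is the basic idea (measures 58–60) plus its repetition (bars 61–63); the presentation is therefore measures 58–63.

measures 58–63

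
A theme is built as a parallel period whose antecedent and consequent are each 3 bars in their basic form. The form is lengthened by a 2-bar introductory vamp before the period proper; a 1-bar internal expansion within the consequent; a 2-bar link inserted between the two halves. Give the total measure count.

Basic parallel period: 3 + 3 = 6 bars.
6 (basic form) + 2 (introduction) + 1 (internal expansion) + 2 (link) = 11.

11 measures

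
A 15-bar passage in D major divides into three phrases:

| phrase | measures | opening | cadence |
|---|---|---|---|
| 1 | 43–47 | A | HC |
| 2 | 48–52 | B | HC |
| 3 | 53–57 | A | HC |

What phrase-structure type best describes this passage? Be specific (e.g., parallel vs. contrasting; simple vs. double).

The final phrase closes with a half cadence, which is not stronger than the preceding half cadence; the 3 phrases lack an overall antecedent–consequent design and so form a phrase group.

phrase group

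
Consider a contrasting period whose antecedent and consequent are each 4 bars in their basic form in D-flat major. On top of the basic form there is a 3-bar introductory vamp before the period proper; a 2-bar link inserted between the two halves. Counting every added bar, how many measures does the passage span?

13 measures

Basic contrasting period: 4 + 4 = 8 bars.
8 (basic form) + 3 (introduction) + 2 (link) = 13.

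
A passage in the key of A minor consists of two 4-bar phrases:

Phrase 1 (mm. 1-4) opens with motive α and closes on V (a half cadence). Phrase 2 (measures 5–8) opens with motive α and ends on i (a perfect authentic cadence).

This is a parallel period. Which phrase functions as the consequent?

phrase 2

The phrase ending with the weaker cadence (half cadence) is the antecedent; the one ending more conclusively (perfect authentic cadence) is the consequent. The consequent is phrase 2.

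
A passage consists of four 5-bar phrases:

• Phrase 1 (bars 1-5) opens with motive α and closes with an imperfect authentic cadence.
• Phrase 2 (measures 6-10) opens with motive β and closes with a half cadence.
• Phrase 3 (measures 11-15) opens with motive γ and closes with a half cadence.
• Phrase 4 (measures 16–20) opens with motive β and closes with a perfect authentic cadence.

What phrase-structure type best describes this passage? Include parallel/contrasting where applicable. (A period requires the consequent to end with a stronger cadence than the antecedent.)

contrasting double period

Four phrases in two halves: the first half (bars 1–10) ends with a half cadence, the second (mm. 11-20) with a perfect authentic cadence — a large antecedent–consequent pair, i.e. a double period.
Phrase 3 begins with different material from phrase 1, making it contrasting.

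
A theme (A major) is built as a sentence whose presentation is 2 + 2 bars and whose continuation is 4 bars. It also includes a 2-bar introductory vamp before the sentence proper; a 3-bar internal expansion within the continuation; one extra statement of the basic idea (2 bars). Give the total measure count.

Basic sentence: 2 + 2 + 4 = 8 bars.
8 (basic form) + 2 (introduction) + 3 (internal expansion) + 2 (extra statement) = 15.

15 measures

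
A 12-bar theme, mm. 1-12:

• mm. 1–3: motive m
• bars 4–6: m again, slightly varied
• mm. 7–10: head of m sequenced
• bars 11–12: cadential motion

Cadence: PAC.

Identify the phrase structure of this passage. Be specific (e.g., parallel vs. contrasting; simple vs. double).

sentence

Basic idea (measures 1–3) + its repetition (mm. 4-6) form the presentation; fragmentation and cadence (mm. 7-12) form the continuation — the 12-bar whole is a sentence.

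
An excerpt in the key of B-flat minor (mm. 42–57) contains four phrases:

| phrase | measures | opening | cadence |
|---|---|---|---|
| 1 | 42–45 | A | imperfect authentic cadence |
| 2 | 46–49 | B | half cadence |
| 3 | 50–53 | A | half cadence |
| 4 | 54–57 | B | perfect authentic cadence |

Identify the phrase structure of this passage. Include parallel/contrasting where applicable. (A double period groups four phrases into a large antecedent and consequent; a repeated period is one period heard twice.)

parallel double period

Four phrases in two halves: the first half (bars 42–49) ends with a half cadence, the second (measures 50–57) with a perfect authentic cadence — a large antecedent–consequent pair, i.e. a double period.
Phrase 3 begins with the same material as phrase 1, making it parallel.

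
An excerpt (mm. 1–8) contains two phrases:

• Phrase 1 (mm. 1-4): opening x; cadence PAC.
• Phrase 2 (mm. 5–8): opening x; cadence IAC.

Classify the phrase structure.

The second phrase closes with an imperfect authentic cadence, which is not stronger than the first phrase's perfect authentic cadence; without a weak→strong cadential pair there is no antecedent–consequent relationship, so this is a phrase group rather than a period.

phrase group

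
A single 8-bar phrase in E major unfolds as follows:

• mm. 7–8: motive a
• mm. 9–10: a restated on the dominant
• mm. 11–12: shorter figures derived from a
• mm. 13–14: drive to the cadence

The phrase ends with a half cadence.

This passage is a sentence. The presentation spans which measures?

The presentation of a sentence is the basic idea (measures 7–8) plus its repetition (mm. 9–10); the presentation is therefore measures 7–10.

measures 7–10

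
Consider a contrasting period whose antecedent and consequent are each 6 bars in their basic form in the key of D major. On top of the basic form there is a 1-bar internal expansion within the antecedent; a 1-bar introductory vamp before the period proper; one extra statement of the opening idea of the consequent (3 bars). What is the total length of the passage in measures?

Basic contrasting period: 6 + 6 = 12 bars.
12 (basic form) + 1 (internal expansion) + 1 (introduction) + 3 (extra statement) = 17.

17 measures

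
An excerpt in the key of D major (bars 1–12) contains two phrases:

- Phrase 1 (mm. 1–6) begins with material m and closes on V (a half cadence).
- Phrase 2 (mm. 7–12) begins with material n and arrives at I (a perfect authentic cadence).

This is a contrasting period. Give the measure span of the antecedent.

The phrase ending with the weaker cadence (half cadence) is the antecedent; the one ending more conclusively (perfect authentic cadence) is the consequent. The antecedent is measures 1–6.

measures 1–6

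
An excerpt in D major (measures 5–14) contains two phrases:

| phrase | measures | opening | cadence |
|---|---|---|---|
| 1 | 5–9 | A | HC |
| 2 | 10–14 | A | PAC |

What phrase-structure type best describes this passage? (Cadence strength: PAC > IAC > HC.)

parallel period

Phrase 1 ends with a half cadence (weaker) and phrase 2 with a perfect authentic cadence (stronger): antecedent + consequent = a period.
The two phrases open with the same material (A / A), so the period is parallel.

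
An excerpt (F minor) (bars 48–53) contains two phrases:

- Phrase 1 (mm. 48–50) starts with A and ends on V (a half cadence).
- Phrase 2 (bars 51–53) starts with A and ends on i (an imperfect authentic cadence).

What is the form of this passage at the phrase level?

parallel period

Phrase 1 ends with a half cadence (weaker) and phrase 2 with an imperfect authentic cadence (stronger): antecedent + consequent = a period.
The two phrases open with the same material (A / A), so the period is parallel.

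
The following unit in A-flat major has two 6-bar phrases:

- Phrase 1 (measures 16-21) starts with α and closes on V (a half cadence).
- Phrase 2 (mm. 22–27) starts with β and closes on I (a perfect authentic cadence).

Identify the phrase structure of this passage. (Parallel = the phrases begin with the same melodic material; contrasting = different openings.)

Phrase 1 ends with a half cadence (weaker) and phrase 2 with a perfect authentic cadence (stronger): antecedent + consequent = a period.
The two phrases open with different material (α / β), so the period is contrasting.

contrasting period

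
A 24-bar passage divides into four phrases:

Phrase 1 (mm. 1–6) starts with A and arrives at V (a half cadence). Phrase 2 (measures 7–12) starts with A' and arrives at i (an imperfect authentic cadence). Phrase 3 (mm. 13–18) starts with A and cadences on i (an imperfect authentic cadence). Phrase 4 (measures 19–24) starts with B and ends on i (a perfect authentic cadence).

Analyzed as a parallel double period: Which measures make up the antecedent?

In a double period the four phrases pair into a large antecedent (phrases 1–2, ending imperfect authentic cadence) and a large consequent (phrases 3–4, ending perfect authentic cadence). The antecedent spans mm. 1–12.

measures 1–12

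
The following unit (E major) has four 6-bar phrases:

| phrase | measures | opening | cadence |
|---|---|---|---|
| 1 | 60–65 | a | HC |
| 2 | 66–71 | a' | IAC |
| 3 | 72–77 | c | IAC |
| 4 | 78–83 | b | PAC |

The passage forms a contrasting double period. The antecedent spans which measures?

measures 60–71

In a double period the four phrases pair into a large antecedent (phrases 1–2, ending imperfect authentic cadence) and a large consequent (phrases 3–4, ending perfect authentic cadence). The antecedent spans mm. 60–71.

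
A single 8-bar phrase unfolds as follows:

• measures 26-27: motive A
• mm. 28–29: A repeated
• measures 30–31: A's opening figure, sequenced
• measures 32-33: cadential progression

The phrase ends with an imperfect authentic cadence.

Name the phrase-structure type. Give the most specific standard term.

sentence

Basic idea (mm. 26–27) + its repetition (mm. 28-29) form the presentation; fragmentation and cadence (mm. 30–33) form the continuation — the 8-bar whole is a sentence.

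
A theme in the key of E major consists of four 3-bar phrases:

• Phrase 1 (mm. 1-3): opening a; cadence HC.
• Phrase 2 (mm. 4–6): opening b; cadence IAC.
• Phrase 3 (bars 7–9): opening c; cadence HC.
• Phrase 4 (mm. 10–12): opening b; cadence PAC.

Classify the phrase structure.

Four phrases in two halves: the first half (mm. 1–6) ends with an imperfect authentic cadence, the second (mm. 7–12) with a perfect authentic cadence — a large antecedent–consequent pair, i.e. a double period.
Phrase 3 begins with different material from phrase 1, making it contrasting.

contrasting double period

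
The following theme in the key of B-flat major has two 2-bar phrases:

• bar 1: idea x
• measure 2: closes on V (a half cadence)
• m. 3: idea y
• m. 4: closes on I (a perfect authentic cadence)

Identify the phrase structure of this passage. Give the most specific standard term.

Phrase 1 ends with a half cadence (weaker) and phrase 2 with a perfect authentic cadence (stronger): antecedent + consequent = a period.
The two phrases open with different material (x / y), so the period is contrasting.

contrasting period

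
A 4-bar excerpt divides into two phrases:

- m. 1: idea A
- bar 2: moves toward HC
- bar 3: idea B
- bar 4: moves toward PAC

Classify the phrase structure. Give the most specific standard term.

Phrase 1 ends with a half cadence (weaker) and phrase 2 with a perfect authentic cadence (stronger): antecedent + consequent = a period.
The two phrases open with different material (A / B), so the period is contrasting.

contrasting period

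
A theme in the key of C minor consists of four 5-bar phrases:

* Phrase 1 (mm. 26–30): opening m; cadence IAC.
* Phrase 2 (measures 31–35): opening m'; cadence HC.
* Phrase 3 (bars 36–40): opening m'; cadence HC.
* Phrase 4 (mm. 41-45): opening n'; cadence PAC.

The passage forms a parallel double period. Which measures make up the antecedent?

In a double period the first pair of phrases (ending half cadence) is the large antecedent and the second pair (ending perfect authentic cadence) is the large consequent; the antecedent is measures 26–35.

measures 26–35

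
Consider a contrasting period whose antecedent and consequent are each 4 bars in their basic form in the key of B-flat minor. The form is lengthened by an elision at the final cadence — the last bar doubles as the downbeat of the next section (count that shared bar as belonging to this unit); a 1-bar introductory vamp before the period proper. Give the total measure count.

Basic contrasting period: 4 + 4 = 8 bars.
8 (basic form) + 1 (introduction) = 9.
The elision shares a bar with the next section but does not change this unit's count.

9 measures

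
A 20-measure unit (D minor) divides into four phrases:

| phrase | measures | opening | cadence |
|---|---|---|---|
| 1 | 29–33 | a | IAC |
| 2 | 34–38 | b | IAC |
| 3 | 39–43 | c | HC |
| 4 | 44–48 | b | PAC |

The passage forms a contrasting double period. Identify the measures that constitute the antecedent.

measures 29–38

In a double period the four phrases pair into a large antecedent (phrases 1–2, ending imperfect authentic cadence) and a large consequent (phrases 3–4, ending perfect authentic cadence). The antecedent spans mm. 29–38.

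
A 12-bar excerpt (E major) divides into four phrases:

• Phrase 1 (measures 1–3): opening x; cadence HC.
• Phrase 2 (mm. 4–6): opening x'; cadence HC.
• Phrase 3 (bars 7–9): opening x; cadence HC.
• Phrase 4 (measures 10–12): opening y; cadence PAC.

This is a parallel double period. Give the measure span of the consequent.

measures 7–12

In a double period the first pair of phrases (ending half cadence) is the large antecedent and the second pair (ending perfect authentic cadence) is the large consequent; the consequent is measures 7–12.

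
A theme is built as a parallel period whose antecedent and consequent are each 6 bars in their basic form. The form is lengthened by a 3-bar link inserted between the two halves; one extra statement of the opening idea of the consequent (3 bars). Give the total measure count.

18 measures

Basic parallel period: 6 + 6 = 12 bars.
12 (basic form) + 3 (link) + 3 (extra statement) = 18.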